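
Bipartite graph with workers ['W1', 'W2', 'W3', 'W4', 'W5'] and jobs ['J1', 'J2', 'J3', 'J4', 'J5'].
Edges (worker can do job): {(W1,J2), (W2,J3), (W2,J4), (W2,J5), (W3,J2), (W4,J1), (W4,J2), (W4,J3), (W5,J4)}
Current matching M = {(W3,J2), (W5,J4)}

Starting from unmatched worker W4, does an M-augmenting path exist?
Yes: W4 → J3

An M-augmenting path alternates non-matching / matching edges, starting and ending at unmatched vertices.
Path: W4 → J3
(J3 is unmatched in M, so the path is augmenting.)
Flipping edges along this path would increase |M| from 2 to 3.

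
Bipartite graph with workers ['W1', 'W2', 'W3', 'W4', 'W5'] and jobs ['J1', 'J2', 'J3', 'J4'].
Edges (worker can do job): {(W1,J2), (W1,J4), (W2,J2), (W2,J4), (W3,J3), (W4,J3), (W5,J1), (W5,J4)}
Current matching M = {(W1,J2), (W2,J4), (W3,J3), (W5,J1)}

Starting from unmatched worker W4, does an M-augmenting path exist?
No augmenting path from W4

Alternating search from W4 reaches jobs: {J3}.
Every reachable job is already matched in M, and following those matched edges back to workers exposes no further unvisited jobs.
No M-augmenting path from W4 exists.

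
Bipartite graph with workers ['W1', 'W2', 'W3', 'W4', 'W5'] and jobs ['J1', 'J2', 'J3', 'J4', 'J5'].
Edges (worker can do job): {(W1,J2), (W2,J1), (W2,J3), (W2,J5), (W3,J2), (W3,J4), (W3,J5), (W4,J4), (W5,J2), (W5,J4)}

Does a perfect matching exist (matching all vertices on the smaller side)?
No, maximum matching has size 4 < 5

Maximum matching has size 4, need 5 for perfect matching.
Unmatched workers: ['W1']
Unmatched jobs: ['J1']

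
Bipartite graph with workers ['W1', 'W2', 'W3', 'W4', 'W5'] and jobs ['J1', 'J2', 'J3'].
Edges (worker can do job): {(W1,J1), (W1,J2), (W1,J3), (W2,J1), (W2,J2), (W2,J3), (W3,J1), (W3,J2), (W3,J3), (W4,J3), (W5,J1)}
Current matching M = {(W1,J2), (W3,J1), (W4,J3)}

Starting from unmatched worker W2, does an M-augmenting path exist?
No augmenting path from W2

Alternating search from W2 reaches jobs: {J1, J2, J3}.
Every reachable job is already matched in M, and following those matched edges back to workers exposes no further unvisited jobs.
No M-augmenting path from W2 exists.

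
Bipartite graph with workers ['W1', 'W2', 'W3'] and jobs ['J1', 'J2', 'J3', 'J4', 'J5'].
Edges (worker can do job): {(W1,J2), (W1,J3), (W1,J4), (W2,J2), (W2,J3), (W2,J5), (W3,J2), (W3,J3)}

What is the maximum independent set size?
Maximum independent set = 5

By König's theorem:
- Min vertex cover = Max matching = 3
- Max independent set = Total vertices - Min vertex cover
- Max independent set = 8 - 3 = 5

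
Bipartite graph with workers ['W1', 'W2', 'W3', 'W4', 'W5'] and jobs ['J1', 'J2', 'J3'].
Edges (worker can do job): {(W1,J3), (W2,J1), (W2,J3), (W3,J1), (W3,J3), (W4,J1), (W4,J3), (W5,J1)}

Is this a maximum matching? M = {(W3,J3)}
No, size 1 is not maximum

Proposed matching has size 1.
Maximum matching size for this graph: 2.

This is NOT maximum - can be improved to size 2.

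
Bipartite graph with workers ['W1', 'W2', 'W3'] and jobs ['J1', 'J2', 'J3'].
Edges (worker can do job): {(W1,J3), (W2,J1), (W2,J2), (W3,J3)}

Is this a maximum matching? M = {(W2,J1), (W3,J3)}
Yes, size 2 is maximum

Proposed matching has size 2.
Maximum matching size for this graph: 2.

This is a maximum matching.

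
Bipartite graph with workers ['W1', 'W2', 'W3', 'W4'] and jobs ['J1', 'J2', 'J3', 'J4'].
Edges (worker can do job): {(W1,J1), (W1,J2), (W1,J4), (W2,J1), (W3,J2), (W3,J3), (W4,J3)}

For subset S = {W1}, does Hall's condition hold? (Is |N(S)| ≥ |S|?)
Yes: |N(S)| = 3, |S| = 1

Subset S = {W1}
Neighbors N(S) = {J1, J2, J4}

|N(S)| = 3, |S| = 1
Hall's condition: |N(S)| ≥ |S| is satisfied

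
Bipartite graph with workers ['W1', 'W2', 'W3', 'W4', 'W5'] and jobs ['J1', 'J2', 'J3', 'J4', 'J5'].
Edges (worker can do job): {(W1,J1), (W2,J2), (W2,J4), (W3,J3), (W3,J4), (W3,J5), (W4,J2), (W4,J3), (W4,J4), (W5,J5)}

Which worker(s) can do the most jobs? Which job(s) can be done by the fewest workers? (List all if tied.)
Most versatile: W3, W4 (3 jobs); Least covered: J1 (1 workers)

Worker degrees (jobs they can do): W1:1, W2:2, W3:3, W4:3, W5:1
Job degrees (workers who can do it): J1:1, J2:2, J3:2, J4:3, J5:2

Maximum worker degree is 3, achieved by: W3, W4
Minimum job degree is 1, achieved by: J1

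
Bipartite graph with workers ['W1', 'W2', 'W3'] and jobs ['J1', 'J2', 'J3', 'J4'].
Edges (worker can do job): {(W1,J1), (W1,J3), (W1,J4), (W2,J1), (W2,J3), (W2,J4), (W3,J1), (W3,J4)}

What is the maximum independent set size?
Maximum independent set = 4

By König's theorem:
- Min vertex cover = Max matching = 3
- Max independent set = Total vertices - Min vertex cover
- Max independent set = 7 - 3 = 4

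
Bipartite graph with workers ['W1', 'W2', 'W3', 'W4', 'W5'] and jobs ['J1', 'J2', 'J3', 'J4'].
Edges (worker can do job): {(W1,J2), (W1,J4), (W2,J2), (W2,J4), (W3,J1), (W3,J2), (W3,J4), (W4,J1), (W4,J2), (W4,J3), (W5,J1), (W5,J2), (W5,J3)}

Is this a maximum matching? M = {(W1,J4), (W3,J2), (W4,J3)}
No, size 3 is not maximum

Proposed matching has size 3.
Maximum matching size for this graph: 4.

This is NOT maximum - can be improved to size 4.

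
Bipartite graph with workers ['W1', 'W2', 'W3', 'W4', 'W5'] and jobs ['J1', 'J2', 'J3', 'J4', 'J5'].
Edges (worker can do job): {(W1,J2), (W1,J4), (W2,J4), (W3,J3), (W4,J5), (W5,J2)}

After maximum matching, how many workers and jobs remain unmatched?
Unmatched: 1 workers, 1 jobs

Maximum matching size: 4
Workers: 5 total, 4 matched, 1 unmatched
Jobs: 5 total, 4 matched, 1 unmatched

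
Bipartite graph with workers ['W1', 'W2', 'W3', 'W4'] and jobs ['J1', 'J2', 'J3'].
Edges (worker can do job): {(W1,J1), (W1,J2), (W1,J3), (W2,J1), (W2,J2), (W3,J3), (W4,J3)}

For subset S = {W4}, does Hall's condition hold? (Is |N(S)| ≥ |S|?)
Yes: |N(S)| = 1, |S| = 1

Subset S = {W4}
Neighbors N(S) = {J3}

|N(S)| = 1, |S| = 1
Hall's condition: |N(S)| ≥ |S| is satisfied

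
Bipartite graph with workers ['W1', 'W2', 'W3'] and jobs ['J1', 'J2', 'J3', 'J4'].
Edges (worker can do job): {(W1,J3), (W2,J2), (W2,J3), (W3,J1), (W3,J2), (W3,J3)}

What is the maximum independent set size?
Maximum independent set = 4

By König's theorem:
- Min vertex cover = Max matching = 3
- Max independent set = Total vertices - Min vertex cover
- Max independent set = 7 - 3 = 4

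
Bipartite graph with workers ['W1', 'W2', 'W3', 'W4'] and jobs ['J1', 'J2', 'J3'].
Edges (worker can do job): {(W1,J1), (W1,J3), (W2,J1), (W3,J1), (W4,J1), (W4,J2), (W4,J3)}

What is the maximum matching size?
Maximum matching size = 3

Maximum matching: {(W1,J3), (W3,J1), (W4,J2)}
Size: 3

This assigns 3 workers to 3 distinct jobs.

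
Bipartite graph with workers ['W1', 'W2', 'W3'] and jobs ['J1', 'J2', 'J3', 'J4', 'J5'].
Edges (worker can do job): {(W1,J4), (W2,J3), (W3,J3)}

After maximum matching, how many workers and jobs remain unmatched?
Unmatched: 1 workers, 3 jobs

Maximum matching size: 2
Workers: 3 total, 2 matched, 1 unmatched
Jobs: 5 total, 2 matched, 3 unmatched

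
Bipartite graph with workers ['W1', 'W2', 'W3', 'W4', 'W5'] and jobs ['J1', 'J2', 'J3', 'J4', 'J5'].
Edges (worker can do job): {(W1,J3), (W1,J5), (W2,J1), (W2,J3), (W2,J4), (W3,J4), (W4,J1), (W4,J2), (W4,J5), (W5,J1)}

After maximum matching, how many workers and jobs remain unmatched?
Unmatched: 0 workers, 0 jobs

Maximum matching size: 5
Workers: 5 total, 5 matched, 0 unmatched
Jobs: 5 total, 5 matched, 0 unmatched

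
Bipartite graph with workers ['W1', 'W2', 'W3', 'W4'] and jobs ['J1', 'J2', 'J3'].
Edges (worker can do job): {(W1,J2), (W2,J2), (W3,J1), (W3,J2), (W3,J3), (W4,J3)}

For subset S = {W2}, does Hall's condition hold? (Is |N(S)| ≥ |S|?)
Yes: |N(S)| = 1, |S| = 1

Subset S = {W2}
Neighbors N(S) = {J2}

|N(S)| = 1, |S| = 1
Hall's condition: |N(S)| ≥ |S| is satisfied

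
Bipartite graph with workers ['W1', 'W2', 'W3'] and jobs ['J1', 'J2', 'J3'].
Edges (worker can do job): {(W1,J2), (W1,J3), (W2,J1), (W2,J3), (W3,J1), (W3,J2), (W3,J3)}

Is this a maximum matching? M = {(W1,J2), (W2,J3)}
No, size 2 is not maximum

Proposed matching has size 2.
Maximum matching size for this graph: 3.

This is NOT maximum - can be improved to size 3.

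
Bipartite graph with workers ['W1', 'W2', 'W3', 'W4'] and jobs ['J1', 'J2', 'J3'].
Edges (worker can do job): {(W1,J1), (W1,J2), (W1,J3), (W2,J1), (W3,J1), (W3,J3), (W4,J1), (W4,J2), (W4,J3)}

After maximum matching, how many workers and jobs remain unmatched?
Unmatched: 1 workers, 0 jobs

Maximum matching size: 3
Workers: 4 total, 3 matched, 1 unmatched
Jobs: 3 total, 3 matched, 0 unmatched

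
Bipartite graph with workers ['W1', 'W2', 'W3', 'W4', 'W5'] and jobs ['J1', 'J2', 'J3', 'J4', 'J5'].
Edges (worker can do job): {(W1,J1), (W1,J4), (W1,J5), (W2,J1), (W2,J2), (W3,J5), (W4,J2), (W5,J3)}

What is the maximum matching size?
Maximum matching size = 5

Maximum matching: {(W1,J4), (W2,J1), (W3,J5), (W4,J2), (W5,J3)}
Size: 5

This assigns 5 workers to 5 distinct jobs.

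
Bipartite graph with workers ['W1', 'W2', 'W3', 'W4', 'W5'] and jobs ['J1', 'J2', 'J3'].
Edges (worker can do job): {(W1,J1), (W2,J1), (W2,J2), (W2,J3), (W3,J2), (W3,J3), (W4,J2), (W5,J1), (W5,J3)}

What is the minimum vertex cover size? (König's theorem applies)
Minimum vertex cover size = 3

By König's theorem: in bipartite graphs,
min vertex cover = max matching = 3

Maximum matching has size 3, so minimum vertex cover also has size 3.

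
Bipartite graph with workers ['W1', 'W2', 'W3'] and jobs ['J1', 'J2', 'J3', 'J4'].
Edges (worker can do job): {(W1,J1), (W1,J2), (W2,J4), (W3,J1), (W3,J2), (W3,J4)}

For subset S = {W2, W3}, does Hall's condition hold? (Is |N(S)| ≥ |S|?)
Yes: |N(S)| = 3, |S| = 2

Subset S = {W2, W3}
Neighbors N(S) = {J1, J2, J4}

|N(S)| = 3, |S| = 2
Hall's condition: |N(S)| ≥ |S| is satisfied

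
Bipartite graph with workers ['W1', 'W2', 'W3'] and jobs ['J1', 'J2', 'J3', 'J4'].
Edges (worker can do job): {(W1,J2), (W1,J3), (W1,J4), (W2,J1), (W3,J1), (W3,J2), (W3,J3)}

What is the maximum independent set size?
Maximum independent set = 4

By König's theorem:
- Min vertex cover = Max matching = 3
- Max independent set = Total vertices - Min vertex cover
- Max independent set = 7 - 3 = 4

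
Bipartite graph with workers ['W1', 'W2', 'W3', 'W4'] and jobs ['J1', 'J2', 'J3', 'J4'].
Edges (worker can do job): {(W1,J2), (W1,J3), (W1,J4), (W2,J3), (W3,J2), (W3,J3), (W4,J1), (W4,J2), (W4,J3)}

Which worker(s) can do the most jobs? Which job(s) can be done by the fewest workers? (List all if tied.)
Most versatile: W1, W4 (3 jobs); Least covered: J1, J4 (1 workers)

Worker degrees (jobs they can do): W1:3, W2:1, W3:2, W4:3
Job degrees (workers who can do it): J1:1, J2:3, J3:4, J4:1

Maximum worker degree is 3, achieved by: W1, W4
Minimum job degree is 1, achieved by: J1, J4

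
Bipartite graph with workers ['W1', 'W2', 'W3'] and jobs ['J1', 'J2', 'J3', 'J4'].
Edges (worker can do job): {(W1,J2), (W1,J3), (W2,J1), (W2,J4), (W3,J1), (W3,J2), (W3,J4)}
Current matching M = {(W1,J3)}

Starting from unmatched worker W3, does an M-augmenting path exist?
Yes: W3 → J1

An M-augmenting path alternates non-matching / matching edges, starting and ending at unmatched vertices.
Path: W3 → J1
(J1 is unmatched in M, so the path is augmenting.)
Flipping edges along this path would increase |M| from 1 to 2.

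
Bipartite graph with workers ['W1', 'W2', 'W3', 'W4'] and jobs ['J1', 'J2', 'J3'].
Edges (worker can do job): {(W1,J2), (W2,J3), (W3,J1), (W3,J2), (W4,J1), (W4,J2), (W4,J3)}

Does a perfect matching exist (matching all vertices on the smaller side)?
Yes, perfect matching exists (size 3)

Perfect matching: {(W1,J2), (W3,J1), (W4,J3)}
All 3 vertices on the smaller side are matched.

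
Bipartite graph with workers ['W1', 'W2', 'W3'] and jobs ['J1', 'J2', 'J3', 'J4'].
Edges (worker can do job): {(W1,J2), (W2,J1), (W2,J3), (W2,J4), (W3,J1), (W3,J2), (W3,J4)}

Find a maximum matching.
Matching: {(W1,J2), (W2,J1), (W3,J4)}

Maximum matching (size 3):
  W1 → J2
  W2 → J1
  W3 → J4

Each worker is assigned to at most one job, and each job to at most one worker.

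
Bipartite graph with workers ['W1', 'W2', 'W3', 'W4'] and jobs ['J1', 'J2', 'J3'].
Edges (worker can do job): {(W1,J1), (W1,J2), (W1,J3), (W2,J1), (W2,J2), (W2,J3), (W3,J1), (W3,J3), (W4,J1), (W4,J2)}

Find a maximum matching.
Matching: {(W1,J2), (W3,J3), (W4,J1)}

Maximum matching (size 3):
  W1 → J2
  W3 → J3
  W4 → J1

Each worker is assigned to at most one job, and each job to at most one worker.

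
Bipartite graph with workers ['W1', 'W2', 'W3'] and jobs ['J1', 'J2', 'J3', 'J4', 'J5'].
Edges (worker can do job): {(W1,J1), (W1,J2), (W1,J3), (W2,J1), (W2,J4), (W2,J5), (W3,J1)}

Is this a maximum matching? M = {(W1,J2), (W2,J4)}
No, size 2 is not maximum

Proposed matching has size 2.
Maximum matching size for this graph: 3.

This is NOT maximum - can be improved to size 3.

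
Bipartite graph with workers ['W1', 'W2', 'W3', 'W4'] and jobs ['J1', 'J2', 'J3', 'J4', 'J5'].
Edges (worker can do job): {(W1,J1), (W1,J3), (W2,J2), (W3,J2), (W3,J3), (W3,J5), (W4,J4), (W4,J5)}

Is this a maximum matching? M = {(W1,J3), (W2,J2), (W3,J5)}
No, size 3 is not maximum

Proposed matching has size 3.
Maximum matching size for this graph: 4.

This is NOT maximum - can be improved to size 4.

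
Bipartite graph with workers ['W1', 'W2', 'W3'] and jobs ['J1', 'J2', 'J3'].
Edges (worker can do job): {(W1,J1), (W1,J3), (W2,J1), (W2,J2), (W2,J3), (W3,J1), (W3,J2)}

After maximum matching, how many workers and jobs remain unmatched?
Unmatched: 0 workers, 0 jobs

Maximum matching size: 3
Workers: 3 total, 3 matched, 0 unmatched
Jobs: 3 total, 3 matched, 0 unmatched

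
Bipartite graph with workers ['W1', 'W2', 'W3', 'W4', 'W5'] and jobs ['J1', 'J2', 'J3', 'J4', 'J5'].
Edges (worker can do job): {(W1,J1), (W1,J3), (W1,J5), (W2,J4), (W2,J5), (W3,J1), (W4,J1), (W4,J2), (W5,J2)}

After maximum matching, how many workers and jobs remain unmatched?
Unmatched: 1 workers, 1 jobs

Maximum matching size: 4
Workers: 5 total, 4 matched, 1 unmatched
Jobs: 5 total, 4 matched, 1 unmatched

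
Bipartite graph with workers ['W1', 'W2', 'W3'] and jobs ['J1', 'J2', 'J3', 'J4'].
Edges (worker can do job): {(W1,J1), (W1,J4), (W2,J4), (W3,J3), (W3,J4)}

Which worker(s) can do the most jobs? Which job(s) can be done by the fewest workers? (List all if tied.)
Most versatile: W1, W3 (2 jobs); Least covered: J2 (0 workers)

Worker degrees (jobs they can do): W1:2, W2:1, W3:2
Job degrees (workers who can do it): J1:1, J2:0, J3:1, J4:3

Maximum worker degree is 2, achieved by: W1, W3
Minimum job degree is 0, achieved by: J2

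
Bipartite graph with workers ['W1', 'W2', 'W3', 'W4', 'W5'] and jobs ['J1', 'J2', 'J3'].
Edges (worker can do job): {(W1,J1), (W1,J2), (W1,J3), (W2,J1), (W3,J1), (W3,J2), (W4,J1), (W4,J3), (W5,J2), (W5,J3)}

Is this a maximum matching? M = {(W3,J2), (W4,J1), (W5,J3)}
Yes, size 3 is maximum

Proposed matching has size 3.
Maximum matching size for this graph: 3.

This is a maximum matching.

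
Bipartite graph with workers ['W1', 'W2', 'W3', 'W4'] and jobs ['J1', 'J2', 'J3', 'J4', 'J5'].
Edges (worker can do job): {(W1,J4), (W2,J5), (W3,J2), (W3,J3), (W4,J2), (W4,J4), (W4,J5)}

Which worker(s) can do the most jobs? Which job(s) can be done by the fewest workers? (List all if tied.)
Most versatile: W4 (3 jobs); Least covered: J1 (0 workers)

Worker degrees (jobs they can do): W1:1, W2:1, W3:2, W4:3
Job degrees (workers who can do it): J1:0, J2:2, J3:1, J4:2, J5:2

Maximum worker degree is 3, achieved by: W4
Minimum job degree is 0, achieved by: J1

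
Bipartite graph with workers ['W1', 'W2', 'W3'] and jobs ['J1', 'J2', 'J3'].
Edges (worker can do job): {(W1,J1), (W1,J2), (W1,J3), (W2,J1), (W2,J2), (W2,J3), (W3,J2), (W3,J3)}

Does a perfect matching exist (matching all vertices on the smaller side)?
Yes, perfect matching exists (size 3)

Perfect matching: {(W1,J1), (W2,J2), (W3,J3)}
All 3 vertices on the smaller side are matched.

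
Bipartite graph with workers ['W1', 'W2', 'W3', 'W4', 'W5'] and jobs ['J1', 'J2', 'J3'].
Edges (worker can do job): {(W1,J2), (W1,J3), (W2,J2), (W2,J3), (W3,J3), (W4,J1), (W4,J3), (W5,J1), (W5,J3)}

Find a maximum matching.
Matching: {(W1,J2), (W3,J3), (W5,J1)}

Maximum matching (size 3):
  W1 → J2
  W3 → J3
  W5 → J1

Each worker is assigned to at most one job, and each job to at most one worker.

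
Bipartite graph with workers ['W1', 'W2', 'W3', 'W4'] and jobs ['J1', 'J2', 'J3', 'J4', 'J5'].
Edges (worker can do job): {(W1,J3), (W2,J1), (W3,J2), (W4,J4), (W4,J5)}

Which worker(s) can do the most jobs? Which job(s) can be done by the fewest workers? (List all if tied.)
Most versatile: W4 (2 jobs); Least covered: J1, J2, J3, J4, J5 (1 workers)

Worker degrees (jobs they can do): W1:1, W2:1, W3:1, W4:2
Job degrees (workers who can do it): J1:1, J2:1, J3:1, J4:1, J5:1

Maximum worker degree is 2, achieved by: W4
Minimum job degree is 1, achieved by: J1, J2, J3, J4, J5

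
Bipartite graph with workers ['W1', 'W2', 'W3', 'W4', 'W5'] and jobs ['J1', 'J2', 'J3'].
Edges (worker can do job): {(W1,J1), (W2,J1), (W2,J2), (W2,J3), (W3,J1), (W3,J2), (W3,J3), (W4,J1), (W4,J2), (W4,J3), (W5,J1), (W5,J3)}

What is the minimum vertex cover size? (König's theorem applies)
Minimum vertex cover size = 3

By König's theorem: in bipartite graphs,
min vertex cover = max matching = 3

Maximum matching has size 3, so minimum vertex cover also has size 3.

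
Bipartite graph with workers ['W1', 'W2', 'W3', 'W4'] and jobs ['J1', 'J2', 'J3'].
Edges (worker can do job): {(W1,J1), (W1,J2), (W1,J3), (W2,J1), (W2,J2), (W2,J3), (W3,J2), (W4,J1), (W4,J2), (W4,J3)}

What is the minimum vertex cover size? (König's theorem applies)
Minimum vertex cover size = 3

By König's theorem: in bipartite graphs,
min vertex cover = max matching = 3

Maximum matching has size 3, so minimum vertex cover also has size 3.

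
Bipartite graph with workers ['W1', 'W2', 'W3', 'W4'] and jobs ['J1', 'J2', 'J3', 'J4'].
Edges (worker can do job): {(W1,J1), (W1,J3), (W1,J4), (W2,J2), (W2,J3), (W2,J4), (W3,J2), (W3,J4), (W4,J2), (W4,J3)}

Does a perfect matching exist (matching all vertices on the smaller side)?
Yes, perfect matching exists (size 4)

Perfect matching: {(W1,J1), (W2,J3), (W3,J4), (W4,J2)}
All 4 vertices on the smaller side are matched.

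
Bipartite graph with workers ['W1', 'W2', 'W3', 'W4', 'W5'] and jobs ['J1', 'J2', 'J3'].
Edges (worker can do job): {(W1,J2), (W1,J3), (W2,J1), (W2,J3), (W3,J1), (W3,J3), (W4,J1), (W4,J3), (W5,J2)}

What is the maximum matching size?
Maximum matching size = 3

Maximum matching: {(W3,J3), (W4,J1), (W5,J2)}
Size: 3

This assigns 3 workers to 3 distinct jobs.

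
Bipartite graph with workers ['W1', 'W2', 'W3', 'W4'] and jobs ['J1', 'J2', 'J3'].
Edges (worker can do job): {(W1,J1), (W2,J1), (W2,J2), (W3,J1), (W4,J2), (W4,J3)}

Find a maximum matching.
Matching: {(W2,J2), (W3,J1), (W4,J3)}

Maximum matching (size 3):
  W2 → J2
  W3 → J1
  W4 → J3

Each worker is assigned to at most one job, and each job to at most one worker.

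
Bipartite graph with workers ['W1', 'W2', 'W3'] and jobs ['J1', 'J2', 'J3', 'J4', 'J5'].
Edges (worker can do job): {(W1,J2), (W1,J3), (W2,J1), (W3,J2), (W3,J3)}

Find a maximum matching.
Matching: {(W1,J3), (W2,J1), (W3,J2)}

Maximum matching (size 3):
  W1 → J3
  W2 → J1
  W3 → J2

Each worker is assigned to at most one job, and each job to at most one worker.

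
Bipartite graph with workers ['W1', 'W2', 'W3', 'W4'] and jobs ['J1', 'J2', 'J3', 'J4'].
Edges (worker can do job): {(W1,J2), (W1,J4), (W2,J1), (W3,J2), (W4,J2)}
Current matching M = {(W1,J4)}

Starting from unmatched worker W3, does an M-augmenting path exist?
Yes: W3 → J2

An M-augmenting path alternates non-matching / matching edges, starting and ending at unmatched vertices.
Path: W3 → J2
(J2 is unmatched in M, so the path is augmenting.)
Flipping edges along this path would increase |M| from 1 to 2.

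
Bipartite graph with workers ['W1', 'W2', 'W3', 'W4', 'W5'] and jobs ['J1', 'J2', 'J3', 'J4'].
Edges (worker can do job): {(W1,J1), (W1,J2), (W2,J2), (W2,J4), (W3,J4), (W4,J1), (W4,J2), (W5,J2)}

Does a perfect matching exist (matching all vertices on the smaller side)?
No, maximum matching has size 3 < 4

Maximum matching has size 3, need 4 for perfect matching.
Unmatched workers: ['W1', 'W2']
Unmatched jobs: ['J3']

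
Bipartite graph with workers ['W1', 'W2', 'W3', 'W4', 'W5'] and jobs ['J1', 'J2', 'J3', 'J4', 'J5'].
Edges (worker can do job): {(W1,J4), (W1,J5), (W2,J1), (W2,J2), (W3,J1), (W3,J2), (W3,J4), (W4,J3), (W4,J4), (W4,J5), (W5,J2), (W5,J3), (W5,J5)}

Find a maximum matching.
Matching: {(W1,J4), (W2,J2), (W3,J1), (W4,J5), (W5,J3)}

Maximum matching (size 5):
  W1 → J4
  W2 → J2
  W3 → J1
  W4 → J5
  W5 → J3

Each worker is assigned to at most one job, and each job to at most one worker.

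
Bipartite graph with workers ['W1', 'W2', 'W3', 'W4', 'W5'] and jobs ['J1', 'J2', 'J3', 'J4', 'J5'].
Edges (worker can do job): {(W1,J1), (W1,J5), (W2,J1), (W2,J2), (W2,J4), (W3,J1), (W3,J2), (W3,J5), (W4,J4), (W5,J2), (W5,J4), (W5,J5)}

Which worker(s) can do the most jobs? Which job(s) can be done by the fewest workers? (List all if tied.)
Most versatile: W2, W3, W5 (3 jobs); Least covered: J3 (0 workers)

Worker degrees (jobs they can do): W1:2, W2:3, W3:3, W4:1, W5:3
Job degrees (workers who can do it): J1:3, J2:3, J3:0, J4:3, J5:3

Maximum worker degree is 3, achieved by: W2, W3, W5
Minimum job degree is 0, achieved by: J3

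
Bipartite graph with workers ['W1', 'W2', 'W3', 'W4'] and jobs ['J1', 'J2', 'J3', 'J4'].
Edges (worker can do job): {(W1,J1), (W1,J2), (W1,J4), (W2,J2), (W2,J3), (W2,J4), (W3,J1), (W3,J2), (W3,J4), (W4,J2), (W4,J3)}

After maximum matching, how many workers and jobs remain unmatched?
Unmatched: 0 workers, 0 jobs

Maximum matching size: 4
Workers: 4 total, 4 matched, 0 unmatched
Jobs: 4 total, 4 matched, 0 unmatched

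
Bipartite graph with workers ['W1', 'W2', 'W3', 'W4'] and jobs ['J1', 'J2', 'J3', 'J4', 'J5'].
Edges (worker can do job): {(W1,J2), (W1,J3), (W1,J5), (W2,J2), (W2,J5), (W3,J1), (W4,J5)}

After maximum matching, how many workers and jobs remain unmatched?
Unmatched: 0 workers, 1 jobs

Maximum matching size: 4
Workers: 4 total, 4 matched, 0 unmatched
Jobs: 5 total, 4 matched, 1 unmatched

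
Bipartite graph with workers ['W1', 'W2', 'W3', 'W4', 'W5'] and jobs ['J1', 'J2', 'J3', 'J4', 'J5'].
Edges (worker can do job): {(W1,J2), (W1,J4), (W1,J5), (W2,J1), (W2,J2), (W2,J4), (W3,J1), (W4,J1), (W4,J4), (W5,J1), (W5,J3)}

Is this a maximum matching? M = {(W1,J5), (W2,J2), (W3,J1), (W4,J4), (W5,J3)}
Yes, size 5 is maximum

Proposed matching has size 5.
Maximum matching size for this graph: 5.

This is a maximum matching.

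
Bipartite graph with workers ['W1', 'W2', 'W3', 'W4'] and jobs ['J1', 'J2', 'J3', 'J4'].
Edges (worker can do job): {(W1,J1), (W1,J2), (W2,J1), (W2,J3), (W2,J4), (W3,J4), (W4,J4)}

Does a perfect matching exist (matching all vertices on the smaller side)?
No, maximum matching has size 3 < 4

Maximum matching has size 3, need 4 for perfect matching.
Unmatched workers: ['W3']
Unmatched jobs: ['J2']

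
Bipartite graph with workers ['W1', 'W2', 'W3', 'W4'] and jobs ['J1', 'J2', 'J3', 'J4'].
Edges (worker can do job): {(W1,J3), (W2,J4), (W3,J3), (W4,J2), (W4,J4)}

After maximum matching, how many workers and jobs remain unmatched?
Unmatched: 1 workers, 1 jobs

Maximum matching size: 3
Workers: 4 total, 3 matched, 1 unmatched
Jobs: 4 total, 3 matched, 1 unmatched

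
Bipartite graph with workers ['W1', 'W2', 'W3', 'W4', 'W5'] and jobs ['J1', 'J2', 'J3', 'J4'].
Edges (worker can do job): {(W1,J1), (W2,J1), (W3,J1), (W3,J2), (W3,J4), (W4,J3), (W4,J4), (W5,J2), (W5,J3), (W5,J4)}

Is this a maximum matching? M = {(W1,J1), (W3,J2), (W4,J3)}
No, size 3 is not maximum

Proposed matching has size 3.
Maximum matching size for this graph: 4.

This is NOT maximum - can be improved to size 4.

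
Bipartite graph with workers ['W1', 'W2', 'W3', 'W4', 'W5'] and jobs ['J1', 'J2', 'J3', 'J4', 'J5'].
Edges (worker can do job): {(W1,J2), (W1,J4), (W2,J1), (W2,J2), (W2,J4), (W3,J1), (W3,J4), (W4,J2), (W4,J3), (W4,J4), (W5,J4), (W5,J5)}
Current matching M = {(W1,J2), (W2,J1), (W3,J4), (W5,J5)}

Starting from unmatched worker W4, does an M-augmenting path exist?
Yes: W4 → J3

An M-augmenting path alternates non-matching / matching edges, starting and ending at unmatched vertices.
Path: W4 → J3
(J3 is unmatched in M, so the path is augmenting.)
Flipping edges along this path would increase |M| from 4 to 5.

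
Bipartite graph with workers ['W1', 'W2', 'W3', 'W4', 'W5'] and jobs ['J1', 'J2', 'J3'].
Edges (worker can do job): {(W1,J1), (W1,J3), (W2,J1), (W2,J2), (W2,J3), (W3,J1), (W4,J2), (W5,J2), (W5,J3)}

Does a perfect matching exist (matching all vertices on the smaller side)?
Yes, perfect matching exists (size 3)

Perfect matching: {(W1,J3), (W3,J1), (W5,J2)}
All 3 vertices on the smaller side are matched.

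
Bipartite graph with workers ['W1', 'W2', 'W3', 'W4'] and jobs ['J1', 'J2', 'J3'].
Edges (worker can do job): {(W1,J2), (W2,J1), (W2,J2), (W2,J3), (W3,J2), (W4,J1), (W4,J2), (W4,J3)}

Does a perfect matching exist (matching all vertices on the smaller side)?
Yes, perfect matching exists (size 3)

Perfect matching: {(W2,J3), (W3,J2), (W4,J1)}
All 3 vertices on the smaller side are matched.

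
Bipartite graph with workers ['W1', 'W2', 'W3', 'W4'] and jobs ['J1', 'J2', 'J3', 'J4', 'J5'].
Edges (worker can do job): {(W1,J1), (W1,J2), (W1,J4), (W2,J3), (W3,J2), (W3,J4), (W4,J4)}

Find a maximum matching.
Matching: {(W1,J1), (W2,J3), (W3,J2), (W4,J4)}

Maximum matching (size 4):
  W1 → J1
  W2 → J3
  W3 → J2
  W4 → J4

Each worker is assigned to at most one job, and each job to at most one worker.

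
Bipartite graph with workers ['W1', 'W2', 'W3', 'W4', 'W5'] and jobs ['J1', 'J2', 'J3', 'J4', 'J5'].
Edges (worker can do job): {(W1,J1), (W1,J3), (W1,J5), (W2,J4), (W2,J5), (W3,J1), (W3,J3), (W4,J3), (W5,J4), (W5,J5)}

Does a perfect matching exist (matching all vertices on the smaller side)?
No, maximum matching has size 4 < 5

Maximum matching has size 4, need 5 for perfect matching.
Unmatched workers: ['W1']
Unmatched jobs: ['J2']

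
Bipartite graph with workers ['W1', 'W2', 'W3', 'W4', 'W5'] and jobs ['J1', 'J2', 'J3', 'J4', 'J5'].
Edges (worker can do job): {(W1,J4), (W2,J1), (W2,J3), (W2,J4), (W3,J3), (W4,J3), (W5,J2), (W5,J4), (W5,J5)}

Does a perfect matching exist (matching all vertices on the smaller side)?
No, maximum matching has size 4 < 5

Maximum matching has size 4, need 5 for perfect matching.
Unmatched workers: ['W4']
Unmatched jobs: ['J5']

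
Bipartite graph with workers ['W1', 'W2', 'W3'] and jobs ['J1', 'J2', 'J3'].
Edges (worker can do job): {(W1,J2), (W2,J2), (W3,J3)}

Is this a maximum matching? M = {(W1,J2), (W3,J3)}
Yes, size 2 is maximum

Proposed matching has size 2.
Maximum matching size for this graph: 2.

This is a maximum matching.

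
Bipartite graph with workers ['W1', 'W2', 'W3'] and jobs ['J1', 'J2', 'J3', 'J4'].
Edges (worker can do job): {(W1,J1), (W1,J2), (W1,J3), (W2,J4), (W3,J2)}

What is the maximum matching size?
Maximum matching size = 3

Maximum matching: {(W1,J1), (W2,J4), (W3,J2)}
Size: 3

This assigns 3 workers to 3 distinct jobs.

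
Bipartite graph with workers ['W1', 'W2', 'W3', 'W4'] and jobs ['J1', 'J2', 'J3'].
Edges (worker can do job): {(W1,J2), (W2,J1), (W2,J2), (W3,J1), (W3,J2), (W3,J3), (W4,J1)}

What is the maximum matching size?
Maximum matching size = 3

Maximum matching: {(W1,J2), (W3,J3), (W4,J1)}
Size: 3

This assigns 3 workers to 3 distinct jobs.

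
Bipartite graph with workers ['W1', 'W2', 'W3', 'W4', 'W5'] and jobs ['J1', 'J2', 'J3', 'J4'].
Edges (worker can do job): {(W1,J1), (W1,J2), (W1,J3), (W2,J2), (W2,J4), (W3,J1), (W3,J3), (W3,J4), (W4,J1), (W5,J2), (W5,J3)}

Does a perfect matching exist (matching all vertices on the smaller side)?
Yes, perfect matching exists (size 4)

Perfect matching: {(W2,J4), (W3,J3), (W4,J1), (W5,J2)}
All 4 vertices on the smaller side are matched.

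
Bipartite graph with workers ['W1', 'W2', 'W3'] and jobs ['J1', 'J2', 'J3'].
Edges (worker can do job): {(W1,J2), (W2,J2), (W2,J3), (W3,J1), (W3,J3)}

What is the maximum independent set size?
Maximum independent set = 3

By König's theorem:
- Min vertex cover = Max matching = 3
- Max independent set = Total vertices - Min vertex cover
- Max independent set = 6 - 3 = 3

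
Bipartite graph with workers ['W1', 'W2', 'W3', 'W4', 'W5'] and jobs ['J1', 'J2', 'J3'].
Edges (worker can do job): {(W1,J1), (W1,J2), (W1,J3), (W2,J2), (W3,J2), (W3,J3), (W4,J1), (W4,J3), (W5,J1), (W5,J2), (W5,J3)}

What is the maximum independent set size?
Maximum independent set = 5

By König's theorem:
- Min vertex cover = Max matching = 3
- Max independent set = Total vertices - Min vertex cover
- Max independent set = 8 - 3 = 5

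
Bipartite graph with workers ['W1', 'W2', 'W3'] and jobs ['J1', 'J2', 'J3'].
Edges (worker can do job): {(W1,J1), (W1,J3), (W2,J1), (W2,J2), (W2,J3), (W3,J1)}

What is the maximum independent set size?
Maximum independent set = 3

By König's theorem:
- Min vertex cover = Max matching = 3
- Max independent set = Total vertices - Min vertex cover
- Max independent set = 6 - 3 = 3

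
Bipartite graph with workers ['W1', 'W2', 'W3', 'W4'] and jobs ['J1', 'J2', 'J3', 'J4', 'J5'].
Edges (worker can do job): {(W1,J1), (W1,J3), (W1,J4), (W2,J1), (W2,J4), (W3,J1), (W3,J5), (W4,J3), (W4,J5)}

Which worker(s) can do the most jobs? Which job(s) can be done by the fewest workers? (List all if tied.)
Most versatile: W1 (3 jobs); Least covered: J2 (0 workers)

Worker degrees (jobs they can do): W1:3, W2:2, W3:2, W4:2
Job degrees (workers who can do it): J1:3, J2:0, J3:2, J4:2, J5:2

Maximum worker degree is 3, achieved by: W1
Minimum job degree is 0, achieved by: J2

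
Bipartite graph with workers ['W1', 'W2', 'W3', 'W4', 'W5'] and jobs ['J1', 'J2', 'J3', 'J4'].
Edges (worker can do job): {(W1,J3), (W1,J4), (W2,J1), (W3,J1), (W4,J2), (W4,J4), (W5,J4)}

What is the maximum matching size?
Maximum matching size = 4

Maximum matching: {(W1,J3), (W3,J1), (W4,J2), (W5,J4)}
Size: 4

This assigns 4 workers to 4 distinct jobs.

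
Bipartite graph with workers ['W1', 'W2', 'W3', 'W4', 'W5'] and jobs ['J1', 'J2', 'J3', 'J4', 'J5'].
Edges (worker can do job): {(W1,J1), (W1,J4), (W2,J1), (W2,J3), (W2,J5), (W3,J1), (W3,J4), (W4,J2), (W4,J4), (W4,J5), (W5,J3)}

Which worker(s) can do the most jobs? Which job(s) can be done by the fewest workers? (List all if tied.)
Most versatile: W2, W4 (3 jobs); Least covered: J2 (1 workers)

Worker degrees (jobs they can do): W1:2, W2:3, W3:2, W4:3, W5:1
Job degrees (workers who can do it): J1:3, J2:1, J3:2, J4:3, J5:2

Maximum worker degree is 3, achieved by: W2, W4
Minimum job degree is 1, achieved by: J2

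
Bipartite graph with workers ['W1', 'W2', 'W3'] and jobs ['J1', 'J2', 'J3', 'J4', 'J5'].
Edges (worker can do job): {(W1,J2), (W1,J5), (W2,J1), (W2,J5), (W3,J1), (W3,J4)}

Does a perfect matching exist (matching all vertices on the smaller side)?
Yes, perfect matching exists (size 3)

Perfect matching: {(W1,J5), (W2,J1), (W3,J4)}
All 3 vertices on the smaller side are matched.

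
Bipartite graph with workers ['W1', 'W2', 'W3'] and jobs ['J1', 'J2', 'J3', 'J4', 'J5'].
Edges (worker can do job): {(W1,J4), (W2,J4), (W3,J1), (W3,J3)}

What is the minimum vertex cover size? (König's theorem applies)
Minimum vertex cover size = 2

By König's theorem: in bipartite graphs,
min vertex cover = max matching = 2

Maximum matching has size 2, so minimum vertex cover also has size 2.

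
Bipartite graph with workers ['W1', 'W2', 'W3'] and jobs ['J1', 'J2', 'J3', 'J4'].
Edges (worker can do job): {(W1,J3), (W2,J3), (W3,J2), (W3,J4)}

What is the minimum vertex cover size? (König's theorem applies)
Minimum vertex cover size = 2

By König's theorem: in bipartite graphs,
min vertex cover = max matching = 2

Maximum matching has size 2, so minimum vertex cover also has size 2.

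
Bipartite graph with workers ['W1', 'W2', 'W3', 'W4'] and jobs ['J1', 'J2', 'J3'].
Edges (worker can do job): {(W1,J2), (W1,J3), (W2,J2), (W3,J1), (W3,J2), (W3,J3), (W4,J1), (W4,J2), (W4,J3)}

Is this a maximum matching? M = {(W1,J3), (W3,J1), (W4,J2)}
Yes, size 3 is maximum

Proposed matching has size 3.
Maximum matching size for this graph: 3.

This is a maximum matching.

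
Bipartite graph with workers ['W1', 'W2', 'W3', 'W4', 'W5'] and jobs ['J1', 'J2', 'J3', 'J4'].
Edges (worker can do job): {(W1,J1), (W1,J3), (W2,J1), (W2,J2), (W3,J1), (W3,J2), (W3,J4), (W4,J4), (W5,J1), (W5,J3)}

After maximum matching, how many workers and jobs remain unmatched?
Unmatched: 1 workers, 0 jobs

Maximum matching size: 4
Workers: 5 total, 4 matched, 1 unmatched
Jobs: 4 total, 4 matched, 0 unmatched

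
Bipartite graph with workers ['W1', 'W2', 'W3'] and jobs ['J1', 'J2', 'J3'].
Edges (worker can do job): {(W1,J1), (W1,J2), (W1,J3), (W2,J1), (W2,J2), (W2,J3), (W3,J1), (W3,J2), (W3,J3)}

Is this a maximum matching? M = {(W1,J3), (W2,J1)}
No, size 2 is not maximum

Proposed matching has size 2.
Maximum matching size for this graph: 3.

This is NOT maximum - can be improved to size 3.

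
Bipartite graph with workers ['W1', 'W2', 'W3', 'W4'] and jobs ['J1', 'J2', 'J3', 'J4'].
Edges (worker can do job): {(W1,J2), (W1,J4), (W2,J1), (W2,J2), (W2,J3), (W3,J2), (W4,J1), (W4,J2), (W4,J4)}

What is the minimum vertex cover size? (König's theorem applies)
Minimum vertex cover size = 4

By König's theorem: in bipartite graphs,
min vertex cover = max matching = 4

Maximum matching has size 4, so minimum vertex cover also has size 4.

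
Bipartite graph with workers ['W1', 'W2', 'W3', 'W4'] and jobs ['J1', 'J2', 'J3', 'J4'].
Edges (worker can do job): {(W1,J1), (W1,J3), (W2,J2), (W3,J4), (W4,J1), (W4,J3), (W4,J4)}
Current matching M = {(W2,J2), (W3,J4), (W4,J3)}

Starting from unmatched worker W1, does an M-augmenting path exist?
Yes: W1 → J1

An M-augmenting path alternates non-matching / matching edges, starting and ending at unmatched vertices.
Path: W1 → J1
(J1 is unmatched in M, so the path is augmenting.)
Flipping edges along this path would increase |M| from 3 to 4.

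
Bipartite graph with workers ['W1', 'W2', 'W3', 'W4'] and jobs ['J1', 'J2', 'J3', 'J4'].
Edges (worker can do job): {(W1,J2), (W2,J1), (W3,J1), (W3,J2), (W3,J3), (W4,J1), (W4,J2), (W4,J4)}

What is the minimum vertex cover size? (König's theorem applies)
Minimum vertex cover size = 4

By König's theorem: in bipartite graphs,
min vertex cover = max matching = 4

Maximum matching has size 4, so minimum vertex cover also has size 4.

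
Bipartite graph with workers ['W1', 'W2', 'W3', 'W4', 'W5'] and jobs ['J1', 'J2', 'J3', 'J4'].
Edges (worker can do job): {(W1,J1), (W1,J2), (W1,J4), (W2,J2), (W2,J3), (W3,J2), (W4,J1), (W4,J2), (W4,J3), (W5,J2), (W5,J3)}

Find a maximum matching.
Matching: {(W1,J4), (W3,J2), (W4,J1), (W5,J3)}

Maximum matching (size 4):
  W1 → J4
  W3 → J2
  W4 → J1
  W5 → J3

Each worker is assigned to at most one job, and each job to at most one worker.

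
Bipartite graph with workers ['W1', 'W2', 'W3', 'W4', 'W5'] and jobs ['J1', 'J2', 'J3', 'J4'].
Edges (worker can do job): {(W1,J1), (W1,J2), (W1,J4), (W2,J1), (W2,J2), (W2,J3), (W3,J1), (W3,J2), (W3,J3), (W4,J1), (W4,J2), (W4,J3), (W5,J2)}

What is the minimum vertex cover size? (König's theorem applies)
Minimum vertex cover size = 4

By König's theorem: in bipartite graphs,
min vertex cover = max matching = 4

Maximum matching has size 4, so minimum vertex cover also has size 4.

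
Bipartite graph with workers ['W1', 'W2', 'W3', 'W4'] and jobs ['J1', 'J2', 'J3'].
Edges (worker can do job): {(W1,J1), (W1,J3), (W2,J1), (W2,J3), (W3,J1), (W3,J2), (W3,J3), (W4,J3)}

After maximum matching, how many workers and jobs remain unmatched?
Unmatched: 1 workers, 0 jobs

Maximum matching size: 3
Workers: 4 total, 3 matched, 1 unmatched
Jobs: 3 total, 3 matched, 0 unmatched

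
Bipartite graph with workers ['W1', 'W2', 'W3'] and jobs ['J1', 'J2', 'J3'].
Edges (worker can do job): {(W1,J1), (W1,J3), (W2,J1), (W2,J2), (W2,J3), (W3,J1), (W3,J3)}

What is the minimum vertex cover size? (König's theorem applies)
Minimum vertex cover size = 3

By König's theorem: in bipartite graphs,
min vertex cover = max matching = 3

Maximum matching has size 3, so minimum vertex cover also has size 3.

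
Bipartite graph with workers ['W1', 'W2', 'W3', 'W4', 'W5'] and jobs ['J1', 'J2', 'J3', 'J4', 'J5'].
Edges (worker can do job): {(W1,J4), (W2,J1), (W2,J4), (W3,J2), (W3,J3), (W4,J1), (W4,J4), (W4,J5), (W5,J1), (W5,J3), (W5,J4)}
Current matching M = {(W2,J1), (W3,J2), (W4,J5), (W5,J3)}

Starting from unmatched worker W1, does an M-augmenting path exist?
Yes: W1 → J4

An M-augmenting path alternates non-matching / matching edges, starting and ending at unmatched vertices.
Path: W1 → J4
(J4 is unmatched in M, so the path is augmenting.)
Flipping edges along this path would increase |M| from 4 to 5.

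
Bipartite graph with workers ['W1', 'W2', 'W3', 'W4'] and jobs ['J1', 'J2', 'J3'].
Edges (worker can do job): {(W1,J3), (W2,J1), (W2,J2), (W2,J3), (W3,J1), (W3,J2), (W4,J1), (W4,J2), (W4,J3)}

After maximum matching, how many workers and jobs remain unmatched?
Unmatched: 1 workers, 0 jobs

Maximum matching size: 3
Workers: 4 total, 3 matched, 1 unmatched
Jobs: 3 total, 3 matched, 0 unmatched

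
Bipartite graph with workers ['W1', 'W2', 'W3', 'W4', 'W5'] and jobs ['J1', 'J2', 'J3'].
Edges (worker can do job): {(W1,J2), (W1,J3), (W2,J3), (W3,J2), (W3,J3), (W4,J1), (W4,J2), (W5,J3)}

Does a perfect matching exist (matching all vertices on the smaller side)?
Yes, perfect matching exists (size 3)

Perfect matching: {(W1,J2), (W3,J3), (W4,J1)}
All 3 vertices on the smaller side are matched.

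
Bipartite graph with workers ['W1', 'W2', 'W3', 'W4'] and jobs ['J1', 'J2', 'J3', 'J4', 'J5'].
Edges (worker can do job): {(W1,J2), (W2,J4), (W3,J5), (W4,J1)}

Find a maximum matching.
Matching: {(W1,J2), (W2,J4), (W3,J5), (W4,J1)}

Maximum matching (size 4):
  W1 → J2
  W2 → J4
  W3 → J5
  W4 → J1

Each worker is assigned to at most one job, and each job to at most one worker.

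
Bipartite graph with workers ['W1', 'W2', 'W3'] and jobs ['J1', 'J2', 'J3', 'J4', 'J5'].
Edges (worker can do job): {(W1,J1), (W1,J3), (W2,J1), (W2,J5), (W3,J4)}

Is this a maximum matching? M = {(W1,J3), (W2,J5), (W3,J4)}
Yes, size 3 is maximum

Proposed matching has size 3.
Maximum matching size for this graph: 3.

This is a maximum matching.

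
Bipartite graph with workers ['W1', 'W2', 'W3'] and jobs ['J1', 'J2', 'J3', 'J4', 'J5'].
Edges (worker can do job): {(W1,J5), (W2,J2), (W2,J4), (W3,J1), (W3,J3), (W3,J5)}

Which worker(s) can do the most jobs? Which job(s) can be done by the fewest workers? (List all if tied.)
Most versatile: W3 (3 jobs); Least covered: J1, J2, J3, J4 (1 workers)

Worker degrees (jobs they can do): W1:1, W2:2, W3:3
Job degrees (workers who can do it): J1:1, J2:1, J3:1, J4:1, J5:2

Maximum worker degree is 3, achieved by: W3
Minimum job degree is 1, achieved by: J1, J2, J3, J4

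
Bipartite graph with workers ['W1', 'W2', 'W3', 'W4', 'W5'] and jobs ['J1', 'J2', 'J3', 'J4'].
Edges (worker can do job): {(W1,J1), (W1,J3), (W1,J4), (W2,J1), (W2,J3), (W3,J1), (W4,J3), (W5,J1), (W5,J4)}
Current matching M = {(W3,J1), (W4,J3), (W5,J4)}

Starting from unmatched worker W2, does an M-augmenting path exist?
No augmenting path from W2

Alternating search from W2 reaches jobs: {J1, J3}.
Every reachable job is already matched in M, and following those matched edges back to workers exposes no further unvisited jobs.
No M-augmenting path from W2 exists.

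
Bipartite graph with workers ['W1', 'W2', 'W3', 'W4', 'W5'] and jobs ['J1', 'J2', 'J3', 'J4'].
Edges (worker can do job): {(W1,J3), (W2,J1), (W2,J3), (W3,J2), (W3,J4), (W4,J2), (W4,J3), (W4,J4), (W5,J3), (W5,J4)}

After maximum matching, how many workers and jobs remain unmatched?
Unmatched: 1 workers, 0 jobs

Maximum matching size: 4
Workers: 5 total, 4 matched, 1 unmatched
Jobs: 4 total, 4 matched, 0 unmatched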